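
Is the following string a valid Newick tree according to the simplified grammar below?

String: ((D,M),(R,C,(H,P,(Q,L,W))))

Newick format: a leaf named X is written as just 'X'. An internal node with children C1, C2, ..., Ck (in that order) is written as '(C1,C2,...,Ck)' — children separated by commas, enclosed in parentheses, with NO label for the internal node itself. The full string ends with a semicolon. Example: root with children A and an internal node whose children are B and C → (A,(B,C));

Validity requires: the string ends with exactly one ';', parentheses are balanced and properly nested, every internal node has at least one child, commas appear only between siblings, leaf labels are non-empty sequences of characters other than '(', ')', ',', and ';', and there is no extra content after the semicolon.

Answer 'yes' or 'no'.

Answer: no

Derivation:
Input: ((D,M),(R,C,(H,P,(Q,L,W))))
Paren balance: 5 '(' vs 5 ')' OK
Ends with single ';': False
Full parse: FAILS (must end with ;)
Valid: False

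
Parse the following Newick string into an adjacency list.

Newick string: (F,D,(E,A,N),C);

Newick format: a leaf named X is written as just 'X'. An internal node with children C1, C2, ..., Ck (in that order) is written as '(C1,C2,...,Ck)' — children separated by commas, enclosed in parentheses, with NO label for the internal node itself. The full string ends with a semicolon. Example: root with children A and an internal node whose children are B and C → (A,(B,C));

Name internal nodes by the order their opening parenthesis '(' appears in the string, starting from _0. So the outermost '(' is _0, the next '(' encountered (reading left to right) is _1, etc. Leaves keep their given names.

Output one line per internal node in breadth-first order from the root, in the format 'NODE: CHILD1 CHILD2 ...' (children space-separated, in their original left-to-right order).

Answer: _0: F D _1 C
_1: E A N

Derivation:
Input: (F,D,(E,A,N),C);
Scanning left-to-right, naming '(' by encounter order:
  pos 0: '(' -> open internal node _0 (depth 1)
  pos 5: '(' -> open internal node _1 (depth 2)
  pos 11: ')' -> close internal node _1 (now at depth 1)
  pos 14: ')' -> close internal node _0 (now at depth 0)
Total internal nodes: 2
BFS adjacency from root:
  _0: F D _1 C
  _1: E A N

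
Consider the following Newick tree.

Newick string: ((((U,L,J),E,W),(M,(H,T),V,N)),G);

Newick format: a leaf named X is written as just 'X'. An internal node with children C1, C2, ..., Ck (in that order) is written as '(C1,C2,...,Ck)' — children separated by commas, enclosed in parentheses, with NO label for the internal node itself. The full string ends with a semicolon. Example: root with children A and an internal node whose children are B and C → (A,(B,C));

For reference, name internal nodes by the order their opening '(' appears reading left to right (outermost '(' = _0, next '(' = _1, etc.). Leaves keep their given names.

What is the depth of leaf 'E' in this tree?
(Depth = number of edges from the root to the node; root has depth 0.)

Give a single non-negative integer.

Answer: 3

Derivation:
Newick: ((((U,L,J),E,W),(M,(H,T),V,N)),G);
Naming internals by '(' encounter order: outermost '(' = _0, next = _1, ...
Query node: E
Path from root: _0 -> _1 -> _2 -> E
Depth of E: 3 (number of edges from root)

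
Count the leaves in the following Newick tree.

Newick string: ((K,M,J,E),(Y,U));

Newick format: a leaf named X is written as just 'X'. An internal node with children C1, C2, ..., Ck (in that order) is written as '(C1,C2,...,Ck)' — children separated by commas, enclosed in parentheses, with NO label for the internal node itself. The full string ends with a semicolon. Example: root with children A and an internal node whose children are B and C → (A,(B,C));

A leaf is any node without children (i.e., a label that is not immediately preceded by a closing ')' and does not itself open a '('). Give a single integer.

Newick: ((K,M,J,E),(Y,U));
Scan left-to-right; a leaf is any maximal label run not followed by '(':
  pos 2: leaf 'K' → count = 1
  pos 4: leaf 'M' → count = 2
  pos 6: leaf 'J' → count = 3
  pos 8: leaf 'E' → count = 4
  pos 12: leaf 'Y' → count = 5
  pos 14: leaf 'U' → count = 6
Total leaves: 6

Answer: 6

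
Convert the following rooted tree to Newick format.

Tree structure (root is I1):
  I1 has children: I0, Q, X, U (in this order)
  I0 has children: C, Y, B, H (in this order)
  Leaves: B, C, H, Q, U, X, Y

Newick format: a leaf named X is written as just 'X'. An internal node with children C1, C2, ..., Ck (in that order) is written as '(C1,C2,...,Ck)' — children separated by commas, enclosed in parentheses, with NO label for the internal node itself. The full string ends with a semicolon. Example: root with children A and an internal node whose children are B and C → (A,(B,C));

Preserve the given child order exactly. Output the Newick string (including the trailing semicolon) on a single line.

internal I1 with children ['I0', 'Q', 'X', 'U']
  internal I0 with children ['C', 'Y', 'B', 'H']
    leaf 'C' → 'C'
    leaf 'Y' → 'Y'
    leaf 'B' → 'B'
    leaf 'H' → 'H'
  → '(C,Y,B,H)'
  leaf 'Q' → 'Q'
  leaf 'X' → 'X'
  leaf 'U' → 'U'
→ '((C,Y,B,H),Q,X,U)'
Final: ((C,Y,B,H),Q,X,U);

Answer: ((C,Y,B,H),Q,X,U);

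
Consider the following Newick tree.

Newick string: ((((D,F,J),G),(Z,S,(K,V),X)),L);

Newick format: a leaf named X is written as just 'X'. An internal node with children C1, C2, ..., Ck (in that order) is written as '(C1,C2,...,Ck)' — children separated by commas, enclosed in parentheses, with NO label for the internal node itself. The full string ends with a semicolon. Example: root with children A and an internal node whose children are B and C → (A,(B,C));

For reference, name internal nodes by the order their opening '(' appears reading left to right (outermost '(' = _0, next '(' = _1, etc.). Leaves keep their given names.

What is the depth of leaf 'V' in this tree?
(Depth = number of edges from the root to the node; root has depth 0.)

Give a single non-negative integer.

Newick: ((((D,F,J),G),(Z,S,(K,V),X)),L);
Naming internals by '(' encounter order: outermost '(' = _0, next = _1, ...
Query node: V
Path from root: _0 -> _1 -> _4 -> _5 -> V
Depth of V: 4 (number of edges from root)

Answer: 4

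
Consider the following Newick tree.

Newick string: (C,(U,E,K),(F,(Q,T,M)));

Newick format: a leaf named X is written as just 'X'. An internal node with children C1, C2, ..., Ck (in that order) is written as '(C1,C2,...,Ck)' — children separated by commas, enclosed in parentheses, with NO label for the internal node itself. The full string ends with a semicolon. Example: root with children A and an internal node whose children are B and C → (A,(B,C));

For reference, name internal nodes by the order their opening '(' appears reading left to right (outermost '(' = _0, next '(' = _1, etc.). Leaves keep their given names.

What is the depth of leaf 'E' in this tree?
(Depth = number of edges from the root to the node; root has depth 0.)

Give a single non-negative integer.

Newick: (C,(U,E,K),(F,(Q,T,M)));
Naming internals by '(' encounter order: outermost '(' = _0, next = _1, ...
Query node: E
Path from root: _0 -> _1 -> E
Depth of E: 2 (number of edges from root)

Answer: 2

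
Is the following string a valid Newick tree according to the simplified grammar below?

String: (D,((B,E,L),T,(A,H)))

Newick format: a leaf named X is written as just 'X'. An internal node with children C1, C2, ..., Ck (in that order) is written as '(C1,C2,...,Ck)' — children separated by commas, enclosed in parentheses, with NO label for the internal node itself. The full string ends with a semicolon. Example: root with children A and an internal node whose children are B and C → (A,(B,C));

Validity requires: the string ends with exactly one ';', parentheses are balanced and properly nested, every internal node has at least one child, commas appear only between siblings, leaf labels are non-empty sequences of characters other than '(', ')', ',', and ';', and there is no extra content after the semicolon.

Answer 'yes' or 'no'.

Input: (D,((B,E,L),T,(A,H)))
Paren balance: 4 '(' vs 4 ')' OK
Ends with single ';': False
Full parse: FAILS (must end with ;)
Valid: False

Answer: no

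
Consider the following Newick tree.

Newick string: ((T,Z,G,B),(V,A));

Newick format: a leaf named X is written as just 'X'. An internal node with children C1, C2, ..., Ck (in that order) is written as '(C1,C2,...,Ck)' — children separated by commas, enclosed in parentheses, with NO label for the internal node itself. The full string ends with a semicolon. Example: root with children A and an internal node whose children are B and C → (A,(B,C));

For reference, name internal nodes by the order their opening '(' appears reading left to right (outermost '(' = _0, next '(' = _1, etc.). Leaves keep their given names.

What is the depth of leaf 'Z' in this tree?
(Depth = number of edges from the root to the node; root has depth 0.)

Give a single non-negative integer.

Newick: ((T,Z,G,B),(V,A));
Naming internals by '(' encounter order: outermost '(' = _0, next = _1, ...
Query node: Z
Path from root: _0 -> _1 -> Z
Depth of Z: 2 (number of edges from root)

Answer: 2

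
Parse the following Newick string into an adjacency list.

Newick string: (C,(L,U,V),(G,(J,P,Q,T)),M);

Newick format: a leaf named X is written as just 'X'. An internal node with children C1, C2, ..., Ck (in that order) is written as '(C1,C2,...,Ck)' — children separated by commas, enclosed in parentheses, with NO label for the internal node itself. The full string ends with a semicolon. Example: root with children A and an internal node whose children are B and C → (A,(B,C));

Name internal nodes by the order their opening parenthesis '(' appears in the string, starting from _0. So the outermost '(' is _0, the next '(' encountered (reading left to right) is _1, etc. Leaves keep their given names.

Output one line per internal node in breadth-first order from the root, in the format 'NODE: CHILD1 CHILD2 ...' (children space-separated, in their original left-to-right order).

Answer: _0: C _1 _2 M
_1: L U V
_2: G _3
_3: J P Q T

Derivation:
Input: (C,(L,U,V),(G,(J,P,Q,T)),M);
Scanning left-to-right, naming '(' by encounter order:
  pos 0: '(' -> open internal node _0 (depth 1)
  pos 3: '(' -> open internal node _1 (depth 2)
  pos 9: ')' -> close internal node _1 (now at depth 1)
  pos 11: '(' -> open internal node _2 (depth 2)
  pos 14: '(' -> open internal node _3 (depth 3)
  pos 22: ')' -> close internal node _3 (now at depth 2)
  pos 23: ')' -> close internal node _2 (now at depth 1)
  pos 26: ')' -> close internal node _0 (now at depth 0)
Total internal nodes: 4
BFS adjacency from root:
  _0: C _1 _2 M
  _1: L U V
  _2: G _3
  _3: J P Q T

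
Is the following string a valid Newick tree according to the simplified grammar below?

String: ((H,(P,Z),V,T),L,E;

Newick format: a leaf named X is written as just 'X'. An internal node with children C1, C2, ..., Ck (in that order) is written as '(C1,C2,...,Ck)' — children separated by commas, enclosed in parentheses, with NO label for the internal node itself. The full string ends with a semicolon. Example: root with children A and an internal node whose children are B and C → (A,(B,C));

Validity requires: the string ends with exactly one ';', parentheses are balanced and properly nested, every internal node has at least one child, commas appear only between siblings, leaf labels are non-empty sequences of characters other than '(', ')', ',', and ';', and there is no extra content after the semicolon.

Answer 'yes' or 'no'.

Input: ((H,(P,Z),V,T),L,E;
Paren balance: 3 '(' vs 2 ')' MISMATCH
Ends with single ';': True
Full parse: FAILS (expected , or ) at pos 18)
Valid: False

Answer: no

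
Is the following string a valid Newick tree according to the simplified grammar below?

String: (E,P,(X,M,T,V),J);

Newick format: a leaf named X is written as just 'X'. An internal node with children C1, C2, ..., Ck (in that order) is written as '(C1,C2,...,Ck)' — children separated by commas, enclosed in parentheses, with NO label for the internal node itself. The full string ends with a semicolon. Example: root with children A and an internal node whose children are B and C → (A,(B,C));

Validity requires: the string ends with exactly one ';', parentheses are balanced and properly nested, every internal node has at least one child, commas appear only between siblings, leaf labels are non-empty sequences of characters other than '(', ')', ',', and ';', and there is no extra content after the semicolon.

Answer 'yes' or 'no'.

Answer: yes

Derivation:
Input: (E,P,(X,M,T,V),J);
Paren balance: 2 '(' vs 2 ')' OK
Ends with single ';': True
Full parse: OK
Valid: True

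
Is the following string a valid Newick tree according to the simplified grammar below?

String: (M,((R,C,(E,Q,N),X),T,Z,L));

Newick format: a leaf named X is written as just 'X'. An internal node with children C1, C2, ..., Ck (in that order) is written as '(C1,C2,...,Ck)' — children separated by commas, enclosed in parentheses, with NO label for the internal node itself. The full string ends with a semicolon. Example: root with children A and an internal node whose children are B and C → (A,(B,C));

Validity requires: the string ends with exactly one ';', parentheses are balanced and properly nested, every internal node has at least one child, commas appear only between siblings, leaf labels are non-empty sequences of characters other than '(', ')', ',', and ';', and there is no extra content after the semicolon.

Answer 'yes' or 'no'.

Input: (M,((R,C,(E,Q,N),X),T,Z,L));
Paren balance: 4 '(' vs 4 ')' OK
Ends with single ';': True
Full parse: OK
Valid: True

Answer: yes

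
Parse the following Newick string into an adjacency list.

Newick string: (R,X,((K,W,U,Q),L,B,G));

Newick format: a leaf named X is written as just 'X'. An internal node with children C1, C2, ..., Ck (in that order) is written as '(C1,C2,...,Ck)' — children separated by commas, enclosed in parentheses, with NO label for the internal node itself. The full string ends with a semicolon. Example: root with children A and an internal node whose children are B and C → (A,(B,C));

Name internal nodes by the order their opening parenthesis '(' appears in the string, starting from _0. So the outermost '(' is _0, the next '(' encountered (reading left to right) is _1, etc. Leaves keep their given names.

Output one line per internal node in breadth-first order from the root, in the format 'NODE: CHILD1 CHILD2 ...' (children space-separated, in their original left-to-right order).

Answer: _0: R X _1
_1: _2 L B G
_2: K W U Q

Derivation:
Input: (R,X,((K,W,U,Q),L,B,G));
Scanning left-to-right, naming '(' by encounter order:
  pos 0: '(' -> open internal node _0 (depth 1)
  pos 5: '(' -> open internal node _1 (depth 2)
  pos 6: '(' -> open internal node _2 (depth 3)
  pos 14: ')' -> close internal node _2 (now at depth 2)
  pos 21: ')' -> close internal node _1 (now at depth 1)
  pos 22: ')' -> close internal node _0 (now at depth 0)
Total internal nodes: 3
BFS adjacency from root:
  _0: R X _1
  _1: _2 L B G
  _2: K W U Q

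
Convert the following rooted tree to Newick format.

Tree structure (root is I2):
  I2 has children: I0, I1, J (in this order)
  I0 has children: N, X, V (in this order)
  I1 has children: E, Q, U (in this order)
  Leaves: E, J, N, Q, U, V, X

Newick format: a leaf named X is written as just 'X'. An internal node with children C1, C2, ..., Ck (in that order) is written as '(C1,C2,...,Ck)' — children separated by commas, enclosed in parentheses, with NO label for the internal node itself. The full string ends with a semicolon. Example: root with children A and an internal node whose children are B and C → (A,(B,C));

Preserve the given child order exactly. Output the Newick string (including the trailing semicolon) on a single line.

Answer: ((N,X,V),(E,Q,U),J);

Derivation:
internal I2 with children ['I0', 'I1', 'J']
  internal I0 with children ['N', 'X', 'V']
    leaf 'N' → 'N'
    leaf 'X' → 'X'
    leaf 'V' → 'V'
  → '(N,X,V)'
  internal I1 with children ['E', 'Q', 'U']
    leaf 'E' → 'E'
    leaf 'Q' → 'Q'
    leaf 'U' → 'U'
  → '(E,Q,U)'
  leaf 'J' → 'J'
→ '((N,X,V),(E,Q,U),J)'
Final: ((N,X,V),(E,Q,U),J);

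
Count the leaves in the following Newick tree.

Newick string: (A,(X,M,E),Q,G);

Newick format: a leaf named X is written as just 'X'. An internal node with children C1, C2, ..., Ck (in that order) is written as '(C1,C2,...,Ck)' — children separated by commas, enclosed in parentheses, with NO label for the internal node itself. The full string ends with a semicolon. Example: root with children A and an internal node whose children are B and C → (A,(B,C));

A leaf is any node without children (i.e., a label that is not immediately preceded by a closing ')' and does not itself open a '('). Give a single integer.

Newick: (A,(X,M,E),Q,G);
Scan left-to-right; a leaf is any maximal label run not followed by '(':
  pos 1: leaf 'A' → count = 1
  pos 4: leaf 'X' → count = 2
  pos 6: leaf 'M' → count = 3
  pos 8: leaf 'E' → count = 4
  pos 11: leaf 'Q' → count = 5
  pos 13: leaf 'G' → count = 6
Total leaves: 6

Answer: 6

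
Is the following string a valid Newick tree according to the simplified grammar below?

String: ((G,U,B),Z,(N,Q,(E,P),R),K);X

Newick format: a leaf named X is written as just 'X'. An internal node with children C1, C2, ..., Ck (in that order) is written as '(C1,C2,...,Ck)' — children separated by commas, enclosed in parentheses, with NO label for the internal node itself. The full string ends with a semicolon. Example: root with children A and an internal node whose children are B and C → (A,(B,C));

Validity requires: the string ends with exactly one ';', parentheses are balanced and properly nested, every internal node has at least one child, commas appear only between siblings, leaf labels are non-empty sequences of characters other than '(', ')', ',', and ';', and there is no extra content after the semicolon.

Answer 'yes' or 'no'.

Answer: no

Derivation:
Input: ((G,U,B),Z,(N,Q,(E,P),R),K);X
Paren balance: 4 '(' vs 4 ')' OK
Ends with single ';': False
Full parse: FAILS (must end with ;)
Valid: False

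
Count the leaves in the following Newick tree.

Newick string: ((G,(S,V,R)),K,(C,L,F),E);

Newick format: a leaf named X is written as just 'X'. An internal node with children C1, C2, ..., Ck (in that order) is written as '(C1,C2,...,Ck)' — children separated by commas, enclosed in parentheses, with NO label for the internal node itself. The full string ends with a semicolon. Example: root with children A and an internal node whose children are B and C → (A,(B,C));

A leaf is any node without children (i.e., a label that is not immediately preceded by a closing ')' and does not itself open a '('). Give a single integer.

Newick: ((G,(S,V,R)),K,(C,L,F),E);
Scan left-to-right; a leaf is any maximal label run not followed by '(':
  pos 2: leaf 'G' → count = 1
  pos 5: leaf 'S' → count = 2
  pos 7: leaf 'V' → count = 3
  pos 9: leaf 'R' → count = 4
  pos 13: leaf 'K' → count = 5
  pos 16: leaf 'C' → count = 6
  pos 18: leaf 'L' → count = 7
  pos 20: leaf 'F' → count = 8
  pos 23: leaf 'E' → count = 9
Total leaves: 9

Answer: 9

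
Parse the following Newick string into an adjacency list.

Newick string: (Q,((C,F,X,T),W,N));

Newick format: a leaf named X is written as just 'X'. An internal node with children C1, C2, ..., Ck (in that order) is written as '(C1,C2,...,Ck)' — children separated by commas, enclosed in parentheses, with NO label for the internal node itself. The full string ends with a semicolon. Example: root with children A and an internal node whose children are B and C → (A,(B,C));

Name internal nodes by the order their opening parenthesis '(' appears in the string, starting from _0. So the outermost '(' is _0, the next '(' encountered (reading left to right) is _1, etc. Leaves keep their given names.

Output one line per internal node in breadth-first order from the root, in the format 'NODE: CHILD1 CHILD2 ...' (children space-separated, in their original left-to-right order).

Answer: _0: Q _1
_1: _2 W N
_2: C F X T

Derivation:
Input: (Q,((C,F,X,T),W,N));
Scanning left-to-right, naming '(' by encounter order:
  pos 0: '(' -> open internal node _0 (depth 1)
  pos 3: '(' -> open internal node _1 (depth 2)
  pos 4: '(' -> open internal node _2 (depth 3)
  pos 12: ')' -> close internal node _2 (now at depth 2)
  pos 17: ')' -> close internal node _1 (now at depth 1)
  pos 18: ')' -> close internal node _0 (now at depth 0)
Total internal nodes: 3
BFS adjacency from root:
  _0: Q _1
  _1: _2 W N
  _2: C F X T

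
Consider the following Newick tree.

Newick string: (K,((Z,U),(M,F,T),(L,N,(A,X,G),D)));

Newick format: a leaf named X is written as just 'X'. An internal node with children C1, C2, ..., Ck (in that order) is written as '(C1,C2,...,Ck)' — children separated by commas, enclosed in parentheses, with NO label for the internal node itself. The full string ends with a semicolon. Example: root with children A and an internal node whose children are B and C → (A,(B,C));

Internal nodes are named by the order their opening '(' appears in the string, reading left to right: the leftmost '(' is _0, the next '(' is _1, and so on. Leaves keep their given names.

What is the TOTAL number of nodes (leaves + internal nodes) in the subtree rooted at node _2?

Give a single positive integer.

Newick: (K,((Z,U),(M,F,T),(L,N,(A,X,G),D)));
Locate _2: it is the '(' at position 4 (the 3rd '(' reading left to right).
Query: subtree rooted at _2
_2: subtree_size = 1 + 2
  Z: subtree_size = 1 + 0
  U: subtree_size = 1 + 0
Total subtree size of _2: 3

Answer: 3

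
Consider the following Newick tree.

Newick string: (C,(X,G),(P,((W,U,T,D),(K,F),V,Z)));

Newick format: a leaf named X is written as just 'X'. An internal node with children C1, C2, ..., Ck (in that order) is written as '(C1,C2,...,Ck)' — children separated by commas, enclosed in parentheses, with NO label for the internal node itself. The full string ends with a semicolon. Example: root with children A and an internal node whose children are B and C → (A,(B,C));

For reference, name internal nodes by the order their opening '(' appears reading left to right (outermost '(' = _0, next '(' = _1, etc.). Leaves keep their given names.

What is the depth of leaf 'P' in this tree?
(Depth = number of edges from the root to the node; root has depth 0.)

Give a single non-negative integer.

Answer: 2

Derivation:
Newick: (C,(X,G),(P,((W,U,T,D),(K,F),V,Z)));
Naming internals by '(' encounter order: outermost '(' = _0, next = _1, ...
Query node: P
Path from root: _0 -> _2 -> P
Depth of P: 2 (number of edges from root)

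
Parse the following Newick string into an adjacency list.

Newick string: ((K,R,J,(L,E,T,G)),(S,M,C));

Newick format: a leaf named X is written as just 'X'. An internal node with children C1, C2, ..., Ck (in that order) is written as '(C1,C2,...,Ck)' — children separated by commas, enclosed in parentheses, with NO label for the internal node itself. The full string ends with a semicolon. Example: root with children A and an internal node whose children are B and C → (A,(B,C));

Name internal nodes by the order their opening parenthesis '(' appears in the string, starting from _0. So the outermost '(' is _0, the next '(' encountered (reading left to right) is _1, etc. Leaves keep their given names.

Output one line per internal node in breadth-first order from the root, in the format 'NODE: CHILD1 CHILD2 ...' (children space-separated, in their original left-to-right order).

Input: ((K,R,J,(L,E,T,G)),(S,M,C));
Scanning left-to-right, naming '(' by encounter order:
  pos 0: '(' -> open internal node _0 (depth 1)
  pos 1: '(' -> open internal node _1 (depth 2)
  pos 8: '(' -> open internal node _2 (depth 3)
  pos 16: ')' -> close internal node _2 (now at depth 2)
  pos 17: ')' -> close internal node _1 (now at depth 1)
  pos 19: '(' -> open internal node _3 (depth 2)
  pos 25: ')' -> close internal node _3 (now at depth 1)
  pos 26: ')' -> close internal node _0 (now at depth 0)
Total internal nodes: 4
BFS adjacency from root:
  _0: _1 _3
  _1: K R J _2
  _3: S M C
  _2: L E T G

Answer: _0: _1 _3
_1: K R J _2
_3: S M C
_2: L E T G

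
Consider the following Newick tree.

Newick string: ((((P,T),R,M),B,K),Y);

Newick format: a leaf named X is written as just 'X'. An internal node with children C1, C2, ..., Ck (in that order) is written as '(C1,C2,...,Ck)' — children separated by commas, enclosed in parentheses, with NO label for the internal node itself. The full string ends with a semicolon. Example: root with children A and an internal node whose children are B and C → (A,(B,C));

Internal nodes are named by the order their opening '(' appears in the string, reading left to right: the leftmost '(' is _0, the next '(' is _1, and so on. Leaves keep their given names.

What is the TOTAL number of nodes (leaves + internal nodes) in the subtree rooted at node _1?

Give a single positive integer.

Newick: ((((P,T),R,M),B,K),Y);
Locate _1: it is the '(' at position 1 (the 2nd '(' reading left to right).
Query: subtree rooted at _1
_1: subtree_size = 1 + 8
  _2: subtree_size = 1 + 5
    _3: subtree_size = 1 + 2
      P: subtree_size = 1 + 0
      T: subtree_size = 1 + 0
    R: subtree_size = 1 + 0
    M: subtree_size = 1 + 0
  B: subtree_size = 1 + 0
  K: subtree_size = 1 + 0
Total subtree size of _1: 9

Answer: 9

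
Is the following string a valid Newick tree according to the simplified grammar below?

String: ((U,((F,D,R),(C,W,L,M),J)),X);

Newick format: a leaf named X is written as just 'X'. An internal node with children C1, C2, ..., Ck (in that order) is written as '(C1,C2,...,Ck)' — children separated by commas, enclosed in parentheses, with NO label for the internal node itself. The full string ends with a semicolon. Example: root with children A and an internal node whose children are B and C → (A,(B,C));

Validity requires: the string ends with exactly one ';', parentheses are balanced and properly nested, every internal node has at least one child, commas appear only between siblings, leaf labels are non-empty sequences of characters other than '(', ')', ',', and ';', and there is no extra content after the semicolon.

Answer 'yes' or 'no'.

Input: ((U,((F,D,R),(C,W,L,M),J)),X);
Paren balance: 5 '(' vs 5 ')' OK
Ends with single ';': True
Full parse: OK
Valid: True

Answer: yes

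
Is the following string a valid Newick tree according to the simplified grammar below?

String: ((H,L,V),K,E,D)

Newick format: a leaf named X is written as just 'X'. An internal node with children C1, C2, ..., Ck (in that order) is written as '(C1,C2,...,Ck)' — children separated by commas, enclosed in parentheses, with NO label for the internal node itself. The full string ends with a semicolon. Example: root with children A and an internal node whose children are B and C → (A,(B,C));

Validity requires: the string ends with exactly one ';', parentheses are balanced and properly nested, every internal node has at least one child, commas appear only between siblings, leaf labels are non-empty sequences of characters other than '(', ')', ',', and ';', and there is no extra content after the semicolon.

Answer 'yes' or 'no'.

Answer: no

Derivation:
Input: ((H,L,V),K,E,D)
Paren balance: 2 '(' vs 2 ')' OK
Ends with single ';': False
Full parse: FAILS (must end with ;)
Valid: False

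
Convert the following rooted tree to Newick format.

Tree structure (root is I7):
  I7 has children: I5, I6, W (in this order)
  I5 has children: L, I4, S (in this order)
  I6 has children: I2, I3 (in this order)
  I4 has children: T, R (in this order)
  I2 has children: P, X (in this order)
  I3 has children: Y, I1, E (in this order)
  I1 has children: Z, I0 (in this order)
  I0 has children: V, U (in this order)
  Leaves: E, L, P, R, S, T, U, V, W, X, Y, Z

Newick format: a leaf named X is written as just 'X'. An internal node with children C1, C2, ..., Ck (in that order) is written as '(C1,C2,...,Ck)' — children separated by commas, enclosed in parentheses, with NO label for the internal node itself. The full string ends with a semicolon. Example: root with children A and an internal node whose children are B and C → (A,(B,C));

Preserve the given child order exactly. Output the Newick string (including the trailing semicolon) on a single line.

Answer: ((L,(T,R),S),((P,X),(Y,(Z,(V,U)),E)),W);

Derivation:
internal I7 with children ['I5', 'I6', 'W']
  internal I5 with children ['L', 'I4', 'S']
    leaf 'L' → 'L'
    internal I4 with children ['T', 'R']
      leaf 'T' → 'T'
      leaf 'R' → 'R'
    → '(T,R)'
    leaf 'S' → 'S'
  → '(L,(T,R),S)'
  internal I6 with children ['I2', 'I3']
    internal I2 with children ['P', 'X']
      leaf 'P' → 'P'
      leaf 'X' → 'X'
    → '(P,X)'
    internal I3 with children ['Y', 'I1', 'E']
      leaf 'Y' → 'Y'
      internal I1 with children ['Z', 'I0']
        leaf 'Z' → 'Z'
        internal I0 with children ['V', 'U']
          leaf 'V' → 'V'
          leaf 'U' → 'U'
        → '(V,U)'
      → '(Z,(V,U))'
      leaf 'E' → 'E'
    → '(Y,(Z,(V,U)),E)'
  → '((P,X),(Y,(Z,(V,U)),E))'
  leaf 'W' → 'W'
→ '((L,(T,R),S),((P,X),(Y,(Z,(V,U)),E)),W)'
Final: ((L,(T,R),S),((P,X),(Y,(Z,(V,U)),E)),W);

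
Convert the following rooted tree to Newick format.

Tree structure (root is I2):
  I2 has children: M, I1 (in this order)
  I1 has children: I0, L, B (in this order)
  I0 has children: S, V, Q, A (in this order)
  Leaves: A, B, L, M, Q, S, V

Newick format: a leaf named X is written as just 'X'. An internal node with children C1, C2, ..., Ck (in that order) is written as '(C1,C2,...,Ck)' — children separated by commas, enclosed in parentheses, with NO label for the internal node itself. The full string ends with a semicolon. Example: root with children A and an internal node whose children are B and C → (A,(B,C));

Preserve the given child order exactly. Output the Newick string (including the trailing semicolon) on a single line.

Answer: (M,((S,V,Q,A),L,B));

Derivation:
internal I2 with children ['M', 'I1']
  leaf 'M' → 'M'
  internal I1 with children ['I0', 'L', 'B']
    internal I0 with children ['S', 'V', 'Q', 'A']
      leaf 'S' → 'S'
      leaf 'V' → 'V'
      leaf 'Q' → 'Q'
      leaf 'A' → 'A'
    → '(S,V,Q,A)'
    leaf 'L' → 'L'
    leaf 'B' → 'B'
  → '((S,V,Q,A),L,B)'
→ '(M,((S,V,Q,A),L,B))'
Final: (M,((S,V,Q,A),L,B));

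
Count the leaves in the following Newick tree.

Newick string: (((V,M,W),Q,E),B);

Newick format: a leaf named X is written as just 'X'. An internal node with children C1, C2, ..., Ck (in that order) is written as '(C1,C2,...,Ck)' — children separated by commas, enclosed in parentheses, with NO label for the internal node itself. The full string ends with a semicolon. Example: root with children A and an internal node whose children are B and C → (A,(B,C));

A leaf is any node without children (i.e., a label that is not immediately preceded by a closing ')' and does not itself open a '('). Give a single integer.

Answer: 6

Derivation:
Newick: (((V,M,W),Q,E),B);
Scan left-to-right; a leaf is any maximal label run not followed by '(':
  pos 3: leaf 'V' → count = 1
  pos 5: leaf 'M' → count = 2
  pos 7: leaf 'W' → count = 3
  pos 10: leaf 'Q' → count = 4
  pos 12: leaf 'E' → count = 5
  pos 15: leaf 'B' → count = 6
Total leaves: 6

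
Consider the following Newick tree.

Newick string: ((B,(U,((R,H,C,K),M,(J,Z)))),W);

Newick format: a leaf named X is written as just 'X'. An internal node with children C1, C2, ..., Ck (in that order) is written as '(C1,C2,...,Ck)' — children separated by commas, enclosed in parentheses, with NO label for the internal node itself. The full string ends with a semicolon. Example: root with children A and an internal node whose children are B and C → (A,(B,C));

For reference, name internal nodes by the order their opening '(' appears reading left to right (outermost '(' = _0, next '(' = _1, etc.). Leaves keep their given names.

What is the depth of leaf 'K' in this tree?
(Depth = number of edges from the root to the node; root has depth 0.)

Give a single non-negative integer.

Answer: 5

Derivation:
Newick: ((B,(U,((R,H,C,K),M,(J,Z)))),W);
Naming internals by '(' encounter order: outermost '(' = _0, next = _1, ...
Query node: K
Path from root: _0 -> _1 -> _2 -> _3 -> _4 -> K
Depth of K: 5 (number of edges from root)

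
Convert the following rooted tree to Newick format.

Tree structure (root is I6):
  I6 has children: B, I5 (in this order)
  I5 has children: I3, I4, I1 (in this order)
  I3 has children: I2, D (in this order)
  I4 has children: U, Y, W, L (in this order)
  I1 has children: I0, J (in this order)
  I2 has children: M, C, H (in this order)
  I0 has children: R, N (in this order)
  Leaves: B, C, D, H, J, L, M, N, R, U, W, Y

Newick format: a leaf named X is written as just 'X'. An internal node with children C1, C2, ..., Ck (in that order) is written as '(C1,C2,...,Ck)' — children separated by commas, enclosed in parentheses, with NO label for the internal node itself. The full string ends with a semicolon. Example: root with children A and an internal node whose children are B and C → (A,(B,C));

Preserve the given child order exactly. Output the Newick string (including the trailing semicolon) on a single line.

internal I6 with children ['B', 'I5']
  leaf 'B' → 'B'
  internal I5 with children ['I3', 'I4', 'I1']
    internal I3 with children ['I2', 'D']
      internal I2 with children ['M', 'C', 'H']
        leaf 'M' → 'M'
        leaf 'C' → 'C'
        leaf 'H' → 'H'
      → '(M,C,H)'
      leaf 'D' → 'D'
    → '((M,C,H),D)'
    internal I4 with children ['U', 'Y', 'W', 'L']
      leaf 'U' → 'U'
      leaf 'Y' → 'Y'
      leaf 'W' → 'W'
      leaf 'L' → 'L'
    → '(U,Y,W,L)'
    internal I1 with children ['I0', 'J']
      internal I0 with children ['R', 'N']
        leaf 'R' → 'R'
        leaf 'N' → 'N'
      → '(R,N)'
      leaf 'J' → 'J'
    → '((R,N),J)'
  → '(((M,C,H),D),(U,Y,W,L),((R,N),J))'
→ '(B,(((M,C,H),D),(U,Y,W,L),((R,N),J)))'
Final: (B,(((M,C,H),D),(U,Y,W,L),((R,N),J)));

Answer: (B,(((M,C,H),D),(U,Y,W,L),((R,N),J)));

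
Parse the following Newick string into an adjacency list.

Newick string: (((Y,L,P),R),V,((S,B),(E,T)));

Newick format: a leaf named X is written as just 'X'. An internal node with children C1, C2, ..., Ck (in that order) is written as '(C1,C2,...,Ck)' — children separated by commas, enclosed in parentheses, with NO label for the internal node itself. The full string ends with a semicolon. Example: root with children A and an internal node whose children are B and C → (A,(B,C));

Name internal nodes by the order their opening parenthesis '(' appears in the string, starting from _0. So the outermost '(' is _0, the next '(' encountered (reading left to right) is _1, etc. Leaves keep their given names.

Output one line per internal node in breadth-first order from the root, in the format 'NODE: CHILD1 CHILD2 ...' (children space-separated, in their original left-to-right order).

Answer: _0: _1 V _3
_1: _2 R
_3: _4 _5
_2: Y L P
_4: S B
_5: E T

Derivation:
Input: (((Y,L,P),R),V,((S,B),(E,T)));
Scanning left-to-right, naming '(' by encounter order:
  pos 0: '(' -> open internal node _0 (depth 1)
  pos 1: '(' -> open internal node _1 (depth 2)
  pos 2: '(' -> open internal node _2 (depth 3)
  pos 8: ')' -> close internal node _2 (now at depth 2)
  pos 11: ')' -> close internal node _1 (now at depth 1)
  pos 15: '(' -> open internal node _3 (depth 2)
  pos 16: '(' -> open internal node _4 (depth 3)
  pos 20: ')' -> close internal node _4 (now at depth 2)
  pos 22: '(' -> open internal node _5 (depth 3)
  pos 26: ')' -> close internal node _5 (now at depth 2)
  pos 27: ')' -> close internal node _3 (now at depth 1)
  pos 28: ')' -> close internal node _0 (now at depth 0)
Total internal nodes: 6
BFS adjacency from root:
  _0: _1 V _3
  _1: _2 R
  _3: _4 _5
  _2: Y L P
  _4: S B
  _5: E T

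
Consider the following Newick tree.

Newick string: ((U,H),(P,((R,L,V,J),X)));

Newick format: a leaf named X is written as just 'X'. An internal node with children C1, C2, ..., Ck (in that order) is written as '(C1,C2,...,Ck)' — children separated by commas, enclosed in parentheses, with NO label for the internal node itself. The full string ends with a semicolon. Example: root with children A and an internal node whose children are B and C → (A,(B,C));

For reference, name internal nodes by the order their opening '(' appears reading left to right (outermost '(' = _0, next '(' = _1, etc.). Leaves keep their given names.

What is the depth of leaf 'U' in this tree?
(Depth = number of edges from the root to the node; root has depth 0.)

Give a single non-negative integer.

Answer: 2

Derivation:
Newick: ((U,H),(P,((R,L,V,J),X)));
Naming internals by '(' encounter order: outermost '(' = _0, next = _1, ...
Query node: U
Path from root: _0 -> _1 -> U
Depth of U: 2 (number of edges from root)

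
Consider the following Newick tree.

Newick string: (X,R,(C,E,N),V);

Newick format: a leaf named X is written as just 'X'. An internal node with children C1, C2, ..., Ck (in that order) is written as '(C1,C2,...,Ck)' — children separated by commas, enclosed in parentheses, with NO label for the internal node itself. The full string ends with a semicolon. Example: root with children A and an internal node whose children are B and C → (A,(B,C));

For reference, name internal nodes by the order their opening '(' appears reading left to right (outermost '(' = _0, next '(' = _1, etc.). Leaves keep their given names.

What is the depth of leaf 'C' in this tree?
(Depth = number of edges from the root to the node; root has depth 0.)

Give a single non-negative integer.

Answer: 2

Derivation:
Newick: (X,R,(C,E,N),V);
Naming internals by '(' encounter order: outermost '(' = _0, next = _1, ...
Query node: C
Path from root: _0 -> _1 -> C
Depth of C: 2 (number of edges from root)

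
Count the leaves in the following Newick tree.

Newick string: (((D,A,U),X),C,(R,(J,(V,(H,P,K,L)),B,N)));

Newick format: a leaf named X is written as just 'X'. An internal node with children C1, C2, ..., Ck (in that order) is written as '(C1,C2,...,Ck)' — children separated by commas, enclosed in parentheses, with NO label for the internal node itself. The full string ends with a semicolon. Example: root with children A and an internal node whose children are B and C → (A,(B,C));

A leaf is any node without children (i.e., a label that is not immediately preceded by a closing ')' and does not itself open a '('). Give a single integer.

Answer: 14

Derivation:
Newick: (((D,A,U),X),C,(R,(J,(V,(H,P,K,L)),B,N)));
Scan left-to-right; a leaf is any maximal label run not followed by '(':
  pos 3: leaf 'D' → count = 1
  pos 5: leaf 'A' → count = 2
  pos 7: leaf 'U' → count = 3
  pos 10: leaf 'X' → count = 4
  pos 13: leaf 'C' → count = 5
  pos 16: leaf 'R' → count = 6
  pos 19: leaf 'J' → count = 7
  pos 22: leaf 'V' → count = 8
  pos 25: leaf 'H' → count = 9
  pos 27: leaf 'P' → count = 10
  pos 29: leaf 'K' → count = 11
  pos 31: leaf 'L' → count = 12
  pos 35: leaf 'B' → count = 13
  pos 37: leaf 'N' → count = 14
Total leaves: 14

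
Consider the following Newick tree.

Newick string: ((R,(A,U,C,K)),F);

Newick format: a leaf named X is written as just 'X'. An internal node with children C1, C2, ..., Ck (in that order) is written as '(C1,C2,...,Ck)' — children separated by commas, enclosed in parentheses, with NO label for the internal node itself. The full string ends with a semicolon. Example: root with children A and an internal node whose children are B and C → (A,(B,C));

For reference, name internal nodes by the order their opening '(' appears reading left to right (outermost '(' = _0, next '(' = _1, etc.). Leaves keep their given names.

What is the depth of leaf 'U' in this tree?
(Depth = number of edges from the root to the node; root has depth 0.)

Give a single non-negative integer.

Answer: 3

Derivation:
Newick: ((R,(A,U,C,K)),F);
Naming internals by '(' encounter order: outermost '(' = _0, next = _1, ...
Query node: U
Path from root: _0 -> _1 -> _2 -> U
Depth of U: 3 (number of edges from root)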